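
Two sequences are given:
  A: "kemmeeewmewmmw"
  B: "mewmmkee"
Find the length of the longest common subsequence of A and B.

5

Backtracking the LCS table gives one alignment: e (A2,B2) → m (A3,B4) → m (A4,B5) → e (A7,B7) → e (A10,B8).
So the longest common subsequence has length 5.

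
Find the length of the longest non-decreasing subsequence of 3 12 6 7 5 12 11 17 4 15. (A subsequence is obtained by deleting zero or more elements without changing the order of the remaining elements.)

5

One longest non-decreasing subsequence is 3, 6, 7, 12, 17 (positions 1,3,4,6,8), of length 5; no longer one exists.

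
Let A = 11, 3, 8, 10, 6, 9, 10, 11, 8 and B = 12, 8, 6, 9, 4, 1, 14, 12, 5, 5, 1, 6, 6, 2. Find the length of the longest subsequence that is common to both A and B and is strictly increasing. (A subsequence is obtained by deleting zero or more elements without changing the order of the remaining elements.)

2

A longest common strictly increasing subsequence is 8, 9 (length 2); it appears in order in both A and B, and no longer such subsequence exists.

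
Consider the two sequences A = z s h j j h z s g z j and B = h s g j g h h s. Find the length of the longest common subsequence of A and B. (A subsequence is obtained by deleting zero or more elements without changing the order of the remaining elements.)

Backtracking the LCS table gives one alignment: s (A2,B2) → h (A3,B6) → h (A6,B7) → s (A8,B8).
So the longest common subsequence has length 4.

4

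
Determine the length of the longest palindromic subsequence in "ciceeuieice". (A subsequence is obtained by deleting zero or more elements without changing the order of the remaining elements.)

7

One longest palindromic subsequence is cieieic (positions 1,2,4,7,8,9,10); it reads the same forward and backward, and the interval DP gives dp[1][11] = 7.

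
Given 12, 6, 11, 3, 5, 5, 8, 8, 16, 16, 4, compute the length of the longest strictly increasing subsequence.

Let dp[i] be the longest increasing subsequence ending at position i. Then dp = [1, 1, 2, 1, 2, 2, 3, 3, 4, 4, 2].
The maximum is 4; one witness is 3, 5, 8, 16 at positions 4,5,7,9.

4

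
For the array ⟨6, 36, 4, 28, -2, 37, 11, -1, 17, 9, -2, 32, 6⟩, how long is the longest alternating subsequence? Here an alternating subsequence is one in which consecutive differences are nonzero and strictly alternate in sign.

11

Track the best alternating length ending on an up-step vs a down-step at each position: up/down = 1/1, 2/1, 1/3, 4/3, 1/5, 6/1, 6/7, 6/7, 8/7, 8/9, 1/9, 10/7, 10/11.
The maximum over both is 11; one such subsequence is 6, 36, 4, 28, -2, 37, 11, 17, 9, 32, 6.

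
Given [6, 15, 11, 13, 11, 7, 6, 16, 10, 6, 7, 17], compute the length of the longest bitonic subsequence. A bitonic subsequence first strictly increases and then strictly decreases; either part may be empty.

One longest bitonic subsequence is 6, 15, 13, 11, 10, 7 (positions 1,2,4,5,9,11): it rises to 15 then falls. Length 6 is optimal.

6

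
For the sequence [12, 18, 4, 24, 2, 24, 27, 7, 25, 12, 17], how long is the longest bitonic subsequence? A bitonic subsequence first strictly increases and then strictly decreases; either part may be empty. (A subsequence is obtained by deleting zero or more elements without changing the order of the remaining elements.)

6

One longest bitonic subsequence is 12, 18, 24, 27, 25, 17 (positions 1,2,4,7,9,11): it rises to 27 then falls. Length 6 is optimal.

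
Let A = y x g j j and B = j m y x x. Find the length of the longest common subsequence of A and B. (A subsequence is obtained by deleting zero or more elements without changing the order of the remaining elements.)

A longest common subsequence is yx (length 2); the LCS DP confirms no longer common subsequence exists.

2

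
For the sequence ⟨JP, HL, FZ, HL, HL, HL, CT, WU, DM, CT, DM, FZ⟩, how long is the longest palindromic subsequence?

5

Using dp[i][j] = 2 + dp[i+1][j−1] if the ends match, else max(dp[i+1][j], dp[i][j−1]):
dp[1][12] = 5. A witness is FZ DM CT DM FZ at positions 3,9,10,11,12.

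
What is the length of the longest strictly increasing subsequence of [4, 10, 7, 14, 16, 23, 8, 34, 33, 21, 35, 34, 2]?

Let dp[i] be the longest increasing subsequence ending at position i. Then dp = [1, 2, 2, 3, 4, 5, 3, 6, 6, 5, 7, 7, 1].
The maximum is 7; one witness is 4, 10, 14, 16, 23, 34, 35 at positions 1,2,4,5,6,8,11.

7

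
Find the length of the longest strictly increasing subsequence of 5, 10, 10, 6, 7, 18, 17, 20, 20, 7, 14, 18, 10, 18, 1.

5

One longest increasing subsequence is 5, 6, 7, 18, 20 (positions 1,4,5,6,8), of length 5; no longer one exists.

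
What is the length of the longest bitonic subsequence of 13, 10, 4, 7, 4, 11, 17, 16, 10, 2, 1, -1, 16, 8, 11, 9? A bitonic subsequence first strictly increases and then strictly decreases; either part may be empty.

9

Let inc[i] be the LIS ending at i and dec[i] the longest strictly decreasing subsequence starting at i. inc = [1, 1, 1, 2, 1, 3, 4, 4, 3, 1, 1, 1, 4, 3, 4, 4], dec = [7, 6, 4, 5, 4, 5, 6, 5, 4, 3, 2, 1, 3, 1, 2, 1].
max_i inc[i]+dec[i]−1 = 9, with one witness 4, 7, 11, 17, 16, 10, 2, 1, -1.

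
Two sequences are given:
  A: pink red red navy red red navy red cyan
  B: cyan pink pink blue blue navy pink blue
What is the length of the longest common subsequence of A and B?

Backtracking the LCS table gives one alignment: pink (A1,B3) → navy (A4,B6).
So the longest common subsequence has length 2.

2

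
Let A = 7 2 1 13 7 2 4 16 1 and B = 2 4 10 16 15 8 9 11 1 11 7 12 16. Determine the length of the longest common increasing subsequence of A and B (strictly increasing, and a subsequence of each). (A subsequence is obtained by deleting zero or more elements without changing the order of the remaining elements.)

For each value that appears in both, track the longest common increasing run ending there.
The best achievable length is 3; one witness is 2, 4, 16 (A-positions 2,7,8, B-positions 1,2,4).

3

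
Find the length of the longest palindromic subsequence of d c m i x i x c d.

7

One longest palindromic subsequence is dcxixcd (positions 1,2,5,6,7,8,9); it reads the same forward and backward, and the interval DP gives dp[1][9] = 7.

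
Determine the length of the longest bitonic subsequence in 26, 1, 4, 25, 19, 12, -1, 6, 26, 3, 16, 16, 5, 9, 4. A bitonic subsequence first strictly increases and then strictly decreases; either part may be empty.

8

One longest bitonic subsequence is 1, 4, 25, 19, 12, 6, 5, 4 (positions 2,3,4,5,6,8,13,15): it rises to 25 then falls. Length 8 is optimal.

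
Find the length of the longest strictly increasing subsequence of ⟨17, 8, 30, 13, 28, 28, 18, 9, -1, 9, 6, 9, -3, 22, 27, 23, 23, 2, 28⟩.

6

Let dp[i] be the longest increasing subsequence ending at position i. Then dp = [1, 1, 2, 2, 3, 3, 3, 2, 1, 2, 2, 3, 1, 4, 5, 5, 5, 2, 6].
The maximum is 6; one witness is 8, 13, 18, 22, 27, 28 at positions 2,4,7,14,15,19.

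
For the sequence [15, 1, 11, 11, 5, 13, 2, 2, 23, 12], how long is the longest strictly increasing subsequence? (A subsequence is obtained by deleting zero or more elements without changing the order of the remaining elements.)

Let dp[i] be the longest increasing subsequence ending at position i. Then dp = [1, 1, 2, 2, 2, 3, 2, 2, 4, 3].
The maximum is 4; one witness is 1, 11, 13, 23 at positions 2,3,6,9.

4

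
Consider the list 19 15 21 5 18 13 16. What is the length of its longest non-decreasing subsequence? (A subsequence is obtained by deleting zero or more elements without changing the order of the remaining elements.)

One longest non-decreasing subsequence is 5, 13, 16 (positions 4,6,7), of length 3; no longer one exists.

3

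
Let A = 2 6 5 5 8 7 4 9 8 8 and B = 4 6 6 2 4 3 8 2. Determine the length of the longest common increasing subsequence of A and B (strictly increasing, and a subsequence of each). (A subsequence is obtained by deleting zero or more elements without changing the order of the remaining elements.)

3

For each value that appears in both, track the longest common increasing run ending there.
The best achievable length is 3; one witness is 2, 4, 8 (A-positions 1,7,9, B-positions 4,5,7).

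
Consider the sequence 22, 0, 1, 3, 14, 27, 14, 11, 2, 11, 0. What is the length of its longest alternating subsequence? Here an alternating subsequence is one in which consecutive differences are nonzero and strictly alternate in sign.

A longest alternating subsequence is 22, 0, 3, 2, 11, 0 (positions 1,2,4,9,10,11); its 5 consecutive differences strictly alternate in sign, and length 6 is optimal.

6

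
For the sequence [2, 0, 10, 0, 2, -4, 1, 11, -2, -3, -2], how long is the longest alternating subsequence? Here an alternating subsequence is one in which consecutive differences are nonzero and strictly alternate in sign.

Track the best alternating length ending on an up-step vs a down-step at each position: up/down = 1/1, 1/2, 3/1, 1/4, 5/4, 1/6, 7/6, 7/1, 7/8, 7/8, 9/8.
The maximum over both is 9; one such subsequence is 2, 0, 10, 0, 2, -4, 1, -3, -2.

9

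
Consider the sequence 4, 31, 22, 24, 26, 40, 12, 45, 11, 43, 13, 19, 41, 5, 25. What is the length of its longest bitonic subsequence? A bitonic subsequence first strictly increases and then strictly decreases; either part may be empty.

9

Let inc[i] be the LIS ending at i and dec[i] the longest strictly decreasing subsequence starting at i. inc = [1, 2, 2, 3, 4, 5, 2, 6, 2, 6, 3, 4, 6, 2, 5], dec = [1, 5, 4, 4, 4, 4, 3, 4, 2, 3, 2, 2, 2, 1, 1].
max_i inc[i]+dec[i]−1 = 9, with one witness 4, 22, 24, 26, 40, 45, 43, 41, 25.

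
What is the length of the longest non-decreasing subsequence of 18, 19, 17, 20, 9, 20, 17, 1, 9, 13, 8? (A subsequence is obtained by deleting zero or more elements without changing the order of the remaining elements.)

4

Let dp[i] be the longest non-decreasing subsequence ending at position i. Then dp = [1, 2, 1, 3, 1, 4, 2, 1, 2, 3, 2].
The maximum is 4; one witness is 18, 19, 20, 20 at positions 1,2,4,6.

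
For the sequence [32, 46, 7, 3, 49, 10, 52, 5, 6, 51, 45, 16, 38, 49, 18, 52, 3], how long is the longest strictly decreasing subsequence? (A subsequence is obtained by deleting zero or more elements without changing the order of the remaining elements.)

Let dp[i] be the longest decreasing subsequence ending at position i. Then dp = [1, 1, 2, 3, 1, 2, 1, 3, 3, 2, 3, 4, 4, 3, 5, 1, 6].
The maximum is 6; one witness is 52, 51, 45, 38, 18, 3 at positions 7,10,11,13,15,17.

6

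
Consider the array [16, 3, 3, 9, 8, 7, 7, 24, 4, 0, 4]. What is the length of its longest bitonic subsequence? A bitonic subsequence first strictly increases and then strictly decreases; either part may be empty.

6

Let inc[i] be the LIS ending at i and dec[i] the longest strictly decreasing subsequence starting at i. inc = [1, 1, 1, 2, 2, 2, 2, 3, 2, 1, 2], dec = [6, 2, 2, 5, 4, 3, 3, 3, 2, 1, 1].
max_i inc[i]+dec[i]−1 = 6, with one witness 16, 9, 8, 7, 4, 0.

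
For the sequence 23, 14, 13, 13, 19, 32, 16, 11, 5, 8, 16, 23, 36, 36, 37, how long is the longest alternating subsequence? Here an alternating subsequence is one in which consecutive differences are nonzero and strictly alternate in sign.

A longest alternating subsequence is 23, 14, 19, 5, 8 (positions 1,2,5,9,10); its 4 consecutive differences strictly alternate in sign, and length 5 is optimal.

5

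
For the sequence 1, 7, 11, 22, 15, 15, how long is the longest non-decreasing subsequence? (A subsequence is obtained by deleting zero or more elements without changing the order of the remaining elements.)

Scanning left to right, the best length ending at each element is: 1→1, 7→2, 11→3, 22→4, 15→4, 15→5.
So the longest non-decreasing subsequence has length 5, e.g. 1, 7, 11, 15, 15.

5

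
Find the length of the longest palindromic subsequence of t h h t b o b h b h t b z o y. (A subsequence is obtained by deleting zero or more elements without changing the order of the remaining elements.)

9

One longest palindromic subsequence is thhbobhht (positions 1,2,3,5,6,7,8,10,11); it reads the same forward and backward, and the interval DP gives dp[1][15] = 9.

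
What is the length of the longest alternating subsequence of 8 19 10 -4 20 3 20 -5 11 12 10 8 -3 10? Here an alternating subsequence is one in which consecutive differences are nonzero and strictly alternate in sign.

10

Track the best alternating length ending on an up-step vs a down-step at each position: up/down = 1/1, 2/1, 2/3, 1/3, 4/1, 4/5, 6/1, 1/7, 8/7, 8/7, 8/9, 8/9, 8/9, 10/9.
The maximum over both is 10; one such subsequence is 8, 19, 10, 20, 3, 20, -5, 11, 8, 10.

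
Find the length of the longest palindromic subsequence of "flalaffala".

8

Using dp[i][j] = 2 + dp[i+1][j−1] if the ends match, else max(dp[i+1][j], dp[i][j−1]):
dp[1][10] = 8. A witness is alaffala at positions 3,4,5,6,7,8,9,10.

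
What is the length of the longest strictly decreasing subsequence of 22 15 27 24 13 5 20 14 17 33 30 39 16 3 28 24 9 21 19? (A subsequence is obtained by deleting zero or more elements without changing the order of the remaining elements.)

Let dp[i] be the longest decreasing subsequence ending at position i. Then dp = [1, 2, 1, 2, 3, 4, 3, 4, 4, 1, 2, 1, 5, 6, 3, 4, 6, 5, 6].
The maximum is 6; one witness is 27, 24, 20, 17, 16, 3 at positions 3,4,7,9,13,14.

6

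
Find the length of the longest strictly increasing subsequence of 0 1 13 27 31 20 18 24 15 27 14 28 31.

One longest increasing subsequence is 0, 1, 13, 20, 24, 27, 28, 31 (positions 1,2,3,6,8,10,12,13), of length 8; no longer one exists.

8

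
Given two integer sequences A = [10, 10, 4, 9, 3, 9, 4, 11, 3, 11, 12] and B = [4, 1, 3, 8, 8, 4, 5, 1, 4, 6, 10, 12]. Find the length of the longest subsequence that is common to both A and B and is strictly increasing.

3

A longest common strictly increasing subsequence is 3, 4, 12 (length 3); it appears in order in both A and B, and no longer such subsequence exists.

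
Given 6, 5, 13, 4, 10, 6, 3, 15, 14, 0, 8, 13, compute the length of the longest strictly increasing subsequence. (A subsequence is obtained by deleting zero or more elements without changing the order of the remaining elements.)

4

One longest increasing subsequence is 5, 6, 8, 13 (positions 2,6,11,12), of length 4; no longer one exists.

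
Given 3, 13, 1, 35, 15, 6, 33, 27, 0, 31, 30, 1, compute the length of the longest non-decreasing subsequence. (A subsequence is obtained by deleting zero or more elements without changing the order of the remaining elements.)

5

Let dp[i] be the longest non-decreasing subsequence ending at position i. Then dp = [1, 2, 1, 3, 3, 2, 4, 4, 1, 5, 5, 2].
The maximum is 5; one witness is 3, 13, 15, 27, 31 at positions 1,2,5,8,10.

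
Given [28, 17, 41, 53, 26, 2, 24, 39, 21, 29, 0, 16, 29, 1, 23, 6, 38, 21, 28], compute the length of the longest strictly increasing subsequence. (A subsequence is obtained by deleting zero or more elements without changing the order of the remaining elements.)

Let dp[i] be the longest increasing subsequence ending at position i. Then dp = [1, 1, 2, 3, 2, 1, 2, 3, 2, 3, 1, 2, 3, 2, 3, 3, 4, 4, 5].
The maximum is 5; one witness is 0, 1, 6, 21, 28 at positions 11,14,16,18,19.

5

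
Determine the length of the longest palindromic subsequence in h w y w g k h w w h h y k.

Using dp[i][j] = 2 + dp[i+1][j−1] if the ends match, else max(dp[i+1][j], dp[i][j−1]):
dp[1][13] = 7. A witness is hwwhwwh at positions 1,2,4,7,8,9,11.

7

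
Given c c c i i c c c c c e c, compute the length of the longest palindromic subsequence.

9

Using dp[i][j] = 2 + dp[i+1][j−1] if the ends match, else max(dp[i+1][j], dp[i][j−1]):
dp[1][12] = 9. A witness is ccccccccc at positions 1,2,3,6,7,8,9,10,12.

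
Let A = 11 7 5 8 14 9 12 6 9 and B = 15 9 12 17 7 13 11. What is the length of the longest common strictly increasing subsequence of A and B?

A longest common strictly increasing subsequence is 9, 12 (length 2); it appears in order in both A and B, and no longer such subsequence exists.

2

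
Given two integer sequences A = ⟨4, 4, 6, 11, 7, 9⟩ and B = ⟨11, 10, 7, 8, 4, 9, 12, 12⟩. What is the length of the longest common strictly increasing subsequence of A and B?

2

For each value that appears in both, track the longest common increasing run ending there.
The best achievable length is 2; one witness is 7, 9 (A-positions 5,6, B-positions 3,6).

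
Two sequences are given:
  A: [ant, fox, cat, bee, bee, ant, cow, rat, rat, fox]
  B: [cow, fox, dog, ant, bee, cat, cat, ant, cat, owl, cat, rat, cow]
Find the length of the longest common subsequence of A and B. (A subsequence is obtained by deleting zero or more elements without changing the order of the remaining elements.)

4

Backtracking the LCS table gives one alignment: ant (A1,B4) → cat (A3,B7) → ant (A6,B8) → cow (A7,B13).
So the longest common subsequence has length 4.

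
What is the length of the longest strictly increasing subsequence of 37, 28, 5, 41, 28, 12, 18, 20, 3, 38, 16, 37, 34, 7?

One longest increasing subsequence is 5, 12, 18, 20, 38 (positions 3,6,7,8,10), of length 5; no longer one exists.

5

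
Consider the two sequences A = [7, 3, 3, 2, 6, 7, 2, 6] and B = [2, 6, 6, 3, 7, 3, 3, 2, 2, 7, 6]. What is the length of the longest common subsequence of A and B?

6

Backtracking the LCS table gives one alignment: 7 (A1,B5) → 3 (A2,B6) → 3 (A3,B7) → 2 (A4,B9) → 7 (A6,B10) → 6 (A8,B11).
So the longest common subsequence has length 6.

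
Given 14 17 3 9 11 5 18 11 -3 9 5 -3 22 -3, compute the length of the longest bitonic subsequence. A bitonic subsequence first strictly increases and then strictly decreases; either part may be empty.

8

Let inc[i] be the LIS ending at i and dec[i] the longest strictly decreasing subsequence starting at i. inc = [1, 2, 1, 2, 3, 2, 4, 3, 1, 3, 2, 1, 5, 1], dec = [5, 5, 2, 3, 4, 2, 5, 4, 1, 3, 2, 1, 2, 1].
max_i inc[i]+dec[i]−1 = 8, with one witness 3, 9, 11, 18, 11, 9, 5, -3.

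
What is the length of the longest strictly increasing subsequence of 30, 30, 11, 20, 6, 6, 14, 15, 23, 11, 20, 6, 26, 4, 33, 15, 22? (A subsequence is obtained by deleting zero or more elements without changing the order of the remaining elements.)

6

Let dp[i] be the longest increasing subsequence ending at position i. Then dp = [1, 1, 1, 2, 1, 1, 2, 3, 4, 2, 4, 1, 5, 1, 6, 3, 5].
The maximum is 6; one witness is 11, 14, 15, 23, 26, 33 at positions 3,7,8,9,13,15.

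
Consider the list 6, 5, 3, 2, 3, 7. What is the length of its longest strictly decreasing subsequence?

4

One longest decreasing subsequence is 6, 5, 3, 2 (positions 1,2,3,4), of length 4; no longer one exists.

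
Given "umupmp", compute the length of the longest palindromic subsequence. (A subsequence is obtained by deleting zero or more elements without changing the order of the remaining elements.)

3

One longest palindromic subsequence is pmp (positions 4,5,6); it reads the same forward and backward, and the interval DP gives dp[1][6] = 3.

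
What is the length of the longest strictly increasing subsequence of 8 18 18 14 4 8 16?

Scanning left to right, the best length ending at each element is: 8→1, 18→2, 18→2, 14→2, 4→1, 8→2, 16→3.
So the longest increasing subsequence has length 3, e.g. 8, 14, 16.

3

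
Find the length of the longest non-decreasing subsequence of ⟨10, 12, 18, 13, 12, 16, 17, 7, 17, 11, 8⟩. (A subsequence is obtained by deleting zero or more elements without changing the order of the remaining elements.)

6

One longest non-decreasing subsequence is 10, 12, 13, 16, 17, 17 (positions 1,2,4,6,7,9), of length 6; no longer one exists.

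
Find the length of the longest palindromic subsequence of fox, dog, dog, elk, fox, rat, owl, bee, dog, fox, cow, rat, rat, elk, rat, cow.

One longest palindromic subsequence is cow rat elk rat cow (positions 11,12,14,15,16); it reads the same forward and backward, and the interval DP gives dp[1][16] = 5.

5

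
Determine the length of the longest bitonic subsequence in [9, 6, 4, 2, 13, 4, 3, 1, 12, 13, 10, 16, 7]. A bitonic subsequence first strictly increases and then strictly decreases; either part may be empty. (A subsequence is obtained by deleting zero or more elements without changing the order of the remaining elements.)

6

Let inc[i] be the LIS ending at i and dec[i] the longest strictly decreasing subsequence starting at i. inc = [1, 1, 1, 1, 2, 2, 2, 1, 3, 4, 3, 5, 3], dec = [5, 4, 3, 2, 4, 3, 2, 1, 3, 3, 2, 2, 1].
max_i inc[i]+dec[i]−1 = 6, with one witness 2, 4, 12, 13, 10, 7.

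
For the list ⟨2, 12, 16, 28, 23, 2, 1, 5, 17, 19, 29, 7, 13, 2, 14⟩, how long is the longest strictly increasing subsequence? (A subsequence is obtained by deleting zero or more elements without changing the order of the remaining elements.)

One longest increasing subsequence is 2, 12, 16, 17, 19, 29 (positions 1,2,3,9,10,11), of length 6; no longer one exists.

6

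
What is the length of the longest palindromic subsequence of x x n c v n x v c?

One longest palindromic subsequence is cvxvc (positions 4,5,7,8,9); it reads the same forward and backward, and the interval DP gives dp[1][9] = 5.

5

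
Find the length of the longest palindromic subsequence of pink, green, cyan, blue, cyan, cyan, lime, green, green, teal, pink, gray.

Using dp[i][j] = 2 + dp[i+1][j−1] if the ends match, else max(dp[i+1][j], dp[i][j−1]):
dp[1][12] = 7. A witness is pink green cyan cyan cyan green pink at positions 1,2,3,5,6,9,11.

7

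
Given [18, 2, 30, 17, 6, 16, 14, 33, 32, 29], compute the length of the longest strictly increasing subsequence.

4

Let dp[i] be the longest increasing subsequence ending at position i. Then dp = [1, 1, 2, 2, 2, 3, 3, 4, 4, 4].
The maximum is 4; one witness is 2, 6, 16, 33 at positions 2,5,6,8.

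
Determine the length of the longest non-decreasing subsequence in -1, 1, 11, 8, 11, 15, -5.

5

One longest non-decreasing subsequence is -1, 1, 11, 11, 15 (positions 1,2,3,5,6), of length 5; no longer one exists.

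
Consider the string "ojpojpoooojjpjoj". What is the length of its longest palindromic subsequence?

12

One longest palindromic subsequence is jojpoooopjoj (positions 2,4,5,6,7,8,9,10,13,14,15,16); it reads the same forward and backward, and the interval DP gives dp[1][16] = 12.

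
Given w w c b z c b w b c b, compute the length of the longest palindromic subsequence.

Using dp[i][j] = 2 + dp[i+1][j−1] if the ends match, else max(dp[i+1][j], dp[i][j−1]):
dp[1][11] = 7. A witness is bcbwbcb at positions 4,6,7,8,9,10,11.

7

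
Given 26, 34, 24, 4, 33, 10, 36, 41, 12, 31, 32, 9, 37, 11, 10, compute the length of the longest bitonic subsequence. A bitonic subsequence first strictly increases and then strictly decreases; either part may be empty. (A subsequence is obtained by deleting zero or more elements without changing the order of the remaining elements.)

One longest bitonic subsequence is 4, 10, 12, 31, 32, 37, 11, 10 (positions 4,6,9,10,11,13,14,15): it rises to 37 then falls. Length 8 is optimal.

8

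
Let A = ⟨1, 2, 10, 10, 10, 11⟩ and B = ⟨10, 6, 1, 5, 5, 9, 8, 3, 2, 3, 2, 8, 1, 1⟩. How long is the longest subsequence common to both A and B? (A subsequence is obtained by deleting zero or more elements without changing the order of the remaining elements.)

A longest common subsequence is 1, 2 (length 2); the LCS DP confirms no longer common subsequence exists.

2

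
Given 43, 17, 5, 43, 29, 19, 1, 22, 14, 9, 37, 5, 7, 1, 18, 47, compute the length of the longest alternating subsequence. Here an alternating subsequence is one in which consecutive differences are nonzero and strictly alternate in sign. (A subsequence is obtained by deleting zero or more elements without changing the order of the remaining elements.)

A longest alternating subsequence is 43, 17, 43, 19, 22, 14, 37, 5, 7, 1, 18 (positions 1,2,4,6,8,9,11,12,13,14,15); its 10 consecutive differences strictly alternate in sign, and length 11 is optimal.

11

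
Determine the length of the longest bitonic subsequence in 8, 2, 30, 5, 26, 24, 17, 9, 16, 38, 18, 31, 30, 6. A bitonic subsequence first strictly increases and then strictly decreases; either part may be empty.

Let inc[i] be the LIS ending at i and dec[i] the longest strictly decreasing subsequence starting at i. inc = [1, 1, 2, 2, 3, 3, 3, 3, 4, 5, 5, 6, 6, 3], dec = [2, 1, 6, 1, 5, 4, 3, 2, 2, 4, 2, 3, 2, 1].
max_i inc[i]+dec[i]−1 = 8, with one witness 2, 5, 9, 16, 38, 31, 30, 6.

8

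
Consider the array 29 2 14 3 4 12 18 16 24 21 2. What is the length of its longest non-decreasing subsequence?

One longest non-decreasing subsequence is 2, 3, 4, 12, 18, 24 (positions 2,4,5,6,7,9), of length 6; no longer one exists.

6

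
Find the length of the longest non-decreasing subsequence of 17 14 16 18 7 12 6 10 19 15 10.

4

Scanning left to right, the best length ending at each element is: 17→1, 14→1, 16→2, 18→3, 7→1, 12→2, 6→1, 10→2, 19→4, 15→3, 10→3.
So the longest non-decreasing subsequence has length 4, e.g. 14, 16, 18, 19.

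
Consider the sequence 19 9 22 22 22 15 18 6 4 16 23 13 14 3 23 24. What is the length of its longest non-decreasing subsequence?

One longest non-decreasing subsequence is 19, 22, 22, 22, 23, 23, 24 (positions 1,3,4,5,11,15,16), of length 7; no longer one exists.

7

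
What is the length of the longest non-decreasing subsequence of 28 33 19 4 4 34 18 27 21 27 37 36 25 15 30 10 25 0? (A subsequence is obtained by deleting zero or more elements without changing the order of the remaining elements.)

6

Scanning left to right, the best length ending at each element is: 28→1, 33→2, 19→1, 4→1, 4→2, 34→3, 18→3, 27→4, 21→4, 27→5, 37→6, 36→6, 25→5, 15→3, 30→6, 10→3, 25→6, 0→1.
So the longest non-decreasing subsequence has length 6, e.g. 4, 4, 18, 27, 27, 37.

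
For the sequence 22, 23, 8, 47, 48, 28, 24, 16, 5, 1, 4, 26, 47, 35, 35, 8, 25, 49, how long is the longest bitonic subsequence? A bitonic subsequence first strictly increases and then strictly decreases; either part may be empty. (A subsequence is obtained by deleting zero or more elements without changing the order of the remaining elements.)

9

Let inc[i] be the LIS ending at i and dec[i] the longest strictly decreasing subsequence starting at i. inc = [1, 2, 1, 3, 4, 3, 3, 2, 1, 1, 2, 4, 5, 5, 5, 3, 4, 6], dec = [4, 4, 3, 6, 6, 5, 4, 3, 2, 1, 1, 2, 3, 2, 2, 1, 1, 1].
max_i inc[i]+dec[i]−1 = 9, with one witness 22, 23, 47, 48, 28, 24, 16, 5, 4.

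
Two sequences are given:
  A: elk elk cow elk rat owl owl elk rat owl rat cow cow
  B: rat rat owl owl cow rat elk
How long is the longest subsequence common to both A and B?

4

Backtracking the LCS table gives one alignment: rat (A5,B2) → owl (A6,B3) → owl (A7,B4) → elk (A8,B7).
So the longest common subsequence has length 4.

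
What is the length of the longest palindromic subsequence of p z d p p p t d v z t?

7

One longest palindromic subsequence is zdpppdz (positions 2,3,4,5,6,8,10); it reads the same forward and backward, and the interval DP gives dp[1][11] = 7.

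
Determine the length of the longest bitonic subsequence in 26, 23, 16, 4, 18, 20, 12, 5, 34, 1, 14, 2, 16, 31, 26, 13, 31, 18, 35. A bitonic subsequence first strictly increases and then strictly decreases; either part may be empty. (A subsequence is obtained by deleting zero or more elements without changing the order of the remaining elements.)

7

Let inc[i] be the LIS ending at i and dec[i] the longest strictly decreasing subsequence starting at i. inc = [1, 1, 1, 1, 2, 3, 2, 2, 4, 1, 3, 2, 4, 5, 5, 3, 6, 5, 7], dec = [6, 5, 4, 2, 4, 4, 3, 2, 4, 1, 2, 1, 2, 3, 2, 1, 2, 1, 1].
max_i inc[i]+dec[i]−1 = 7, with one witness 16, 18, 20, 34, 31, 26, 18.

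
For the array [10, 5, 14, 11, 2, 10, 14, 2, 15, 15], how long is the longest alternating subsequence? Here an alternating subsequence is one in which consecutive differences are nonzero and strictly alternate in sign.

Track the best alternating length ending on an up-step vs a down-step at each position: up/down = 1/1, 1/2, 3/1, 3/4, 1/4, 5/4, 5/1, 1/6, 7/1, 7/1.
The maximum over both is 7; one such subsequence is 10, 5, 14, 2, 10, 2, 15.

7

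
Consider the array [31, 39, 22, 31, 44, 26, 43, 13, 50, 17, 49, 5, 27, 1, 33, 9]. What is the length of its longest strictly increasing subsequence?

4

Let dp[i] be the longest increasing subsequence ending at position i. Then dp = [1, 2, 1, 2, 3, 2, 3, 1, 4, 2, 4, 1, 3, 1, 4, 2].
The maximum is 4; one witness is 31, 39, 44, 50 at positions 1,2,5,9.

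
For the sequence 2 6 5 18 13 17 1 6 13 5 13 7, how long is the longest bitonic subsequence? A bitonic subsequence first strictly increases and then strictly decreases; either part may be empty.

Let inc[i] be the LIS ending at i and dec[i] the longest strictly decreasing subsequence starting at i. inc = [1, 2, 2, 3, 3, 4, 1, 3, 4, 2, 4, 4], dec = [2, 3, 2, 4, 3, 3, 1, 2, 2, 1, 2, 1].
max_i inc[i]+dec[i]−1 = 6, with one witness 2, 6, 18, 17, 13, 7.

6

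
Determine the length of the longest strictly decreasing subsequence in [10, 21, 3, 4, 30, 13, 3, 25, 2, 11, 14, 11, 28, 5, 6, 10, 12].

5

Let dp[i] be the longest decreasing subsequence ending at position i. Then dp = [1, 1, 2, 2, 1, 2, 3, 2, 4, 3, 3, 4, 2, 5, 5, 5, 4].
The maximum is 5; one witness is 30, 25, 14, 11, 5 at positions 5,8,11,12,14.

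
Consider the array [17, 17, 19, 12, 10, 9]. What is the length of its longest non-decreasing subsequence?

Scanning left to right, the best length ending at each element is: 17→1, 17→2, 19→3, 12→1, 10→1, 9→1.
So the longest non-decreasing subsequence has length 3, e.g. 17, 17, 19.

3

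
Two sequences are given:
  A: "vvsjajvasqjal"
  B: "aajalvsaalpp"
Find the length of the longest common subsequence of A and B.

A longest common subsequence is javaal (length 6); the LCS DP confirms no longer common subsequence exists.

6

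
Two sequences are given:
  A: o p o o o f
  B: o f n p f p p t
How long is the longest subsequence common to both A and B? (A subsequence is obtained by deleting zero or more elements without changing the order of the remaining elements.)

3

Backtracking the LCS table gives one alignment: o (A1,B1) → p (A2,B4) → f (A6,B5).
So the longest common subsequence has length 3.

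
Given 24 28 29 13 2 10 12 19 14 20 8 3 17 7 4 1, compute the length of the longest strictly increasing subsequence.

5

Scanning left to right, the best length ending at each element is: 24→1, 28→2, 29→3, 13→1, 2→1, 10→2, 12→3, 19→4, 14→4, 20→5, 8→2, 3→2, 17→5, 7→3, 4→3, 1→1.
So the longest increasing subsequence has length 5, e.g. 2, 10, 12, 19, 20.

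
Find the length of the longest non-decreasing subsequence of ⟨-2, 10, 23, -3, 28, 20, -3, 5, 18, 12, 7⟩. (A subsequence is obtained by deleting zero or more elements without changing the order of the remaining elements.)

4

One longest non-decreasing subsequence is -2, 10, 23, 28 (positions 1,2,3,5), of length 4; no longer one exists.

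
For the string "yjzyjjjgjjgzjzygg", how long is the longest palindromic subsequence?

One longest palindromic subsequence is yzjjjgjjjzy (positions 1,3,5,6,7,8,9,10,13,14,15); it reads the same forward and backward, and the interval DP gives dp[1][17] = 11.

11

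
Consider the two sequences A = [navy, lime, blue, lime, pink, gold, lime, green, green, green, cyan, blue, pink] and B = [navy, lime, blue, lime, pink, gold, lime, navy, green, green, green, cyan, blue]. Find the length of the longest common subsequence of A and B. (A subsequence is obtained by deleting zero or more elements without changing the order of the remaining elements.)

A longest common subsequence is navy, lime, blue, lime, pink, gold, lime, green, green, green, cyan, blue (length 12); the LCS DP confirms no longer common subsequence exists.

12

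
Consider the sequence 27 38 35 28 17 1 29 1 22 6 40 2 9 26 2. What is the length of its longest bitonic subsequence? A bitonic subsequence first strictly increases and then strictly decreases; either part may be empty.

One longest bitonic subsequence is 27, 38, 35, 29, 22, 9, 2 (positions 1,2,3,7,9,13,15): it rises to 38 then falls. Length 7 is optimal.

7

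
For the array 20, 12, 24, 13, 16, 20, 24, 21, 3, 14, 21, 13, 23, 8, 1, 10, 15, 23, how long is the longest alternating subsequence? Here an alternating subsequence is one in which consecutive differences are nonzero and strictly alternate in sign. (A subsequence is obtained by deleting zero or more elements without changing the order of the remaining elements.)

A longest alternating subsequence is 20, 12, 24, 13, 16, 3, 14, 13, 23, 8, 10 (positions 1,2,3,4,5,9,10,12,13,14,16); its 10 consecutive differences strictly alternate in sign, and length 11 is optimal.

11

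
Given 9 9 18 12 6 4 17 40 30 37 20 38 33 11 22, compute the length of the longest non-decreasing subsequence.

One longest non-decreasing subsequence is 9, 9, 12, 17, 30, 37, 38 (positions 1,2,4,7,9,10,12), of length 7; no longer one exists.

7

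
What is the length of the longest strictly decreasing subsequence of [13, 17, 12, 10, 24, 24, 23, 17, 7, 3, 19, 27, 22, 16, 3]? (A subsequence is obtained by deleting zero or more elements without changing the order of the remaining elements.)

One longest decreasing subsequence is 13, 12, 10, 7, 3 (positions 1,3,4,9,10), of length 5; no longer one exists.

5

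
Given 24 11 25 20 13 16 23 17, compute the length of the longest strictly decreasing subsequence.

Scanning left to right, the best length ending at each element is: 24→1, 11→2, 25→1, 20→2, 13→3, 16→3, 23→2, 17→3.
So the longest decreasing subsequence has length 3, e.g. 24, 20, 13.

3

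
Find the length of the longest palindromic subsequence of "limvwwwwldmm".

6

One longest palindromic subsequence is mwwwwm (positions 3,5,6,7,8,12); it reads the same forward and backward, and the interval DP gives dp[1][12] = 6.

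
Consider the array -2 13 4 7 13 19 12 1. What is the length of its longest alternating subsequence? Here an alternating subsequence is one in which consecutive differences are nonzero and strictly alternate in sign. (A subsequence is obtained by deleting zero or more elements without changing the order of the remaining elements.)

A longest alternating subsequence is -2, 13, 4, 13, 12 (positions 1,2,3,5,7); its 4 consecutive differences strictly alternate in sign, and length 5 is optimal.

5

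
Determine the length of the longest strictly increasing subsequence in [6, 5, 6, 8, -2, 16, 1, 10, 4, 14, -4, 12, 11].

One longest increasing subsequence is 5, 6, 8, 10, 14 (positions 2,3,4,8,10), of length 5; no longer one exists.

5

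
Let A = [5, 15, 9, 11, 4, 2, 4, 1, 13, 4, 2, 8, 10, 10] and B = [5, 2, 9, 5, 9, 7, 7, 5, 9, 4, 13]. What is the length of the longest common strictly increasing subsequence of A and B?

3

For each value that appears in both, track the longest common increasing run ending there.
The best achievable length is 3; one witness is 5, 9, 13 (A-positions 1,3,9, B-positions 1,3,11).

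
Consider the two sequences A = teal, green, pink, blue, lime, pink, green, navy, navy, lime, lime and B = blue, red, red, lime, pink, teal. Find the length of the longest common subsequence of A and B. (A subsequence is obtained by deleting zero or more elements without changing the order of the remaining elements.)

Backtracking the LCS table gives one alignment: blue (A4,B1) → lime (A5,B4) → pink (A6,B5).
So the longest common subsequence has length 3.

3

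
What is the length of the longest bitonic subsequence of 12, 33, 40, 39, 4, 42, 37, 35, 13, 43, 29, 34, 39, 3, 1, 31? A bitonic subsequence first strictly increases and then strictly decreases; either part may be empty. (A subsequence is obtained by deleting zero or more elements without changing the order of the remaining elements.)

Let inc[i] be the LIS ending at i and dec[i] the longest strictly decreasing subsequence starting at i. inc = [1, 2, 3, 3, 1, 4, 3, 3, 2, 5, 3, 4, 5, 1, 1, 4], dec = [4, 4, 7, 6, 3, 6, 5, 4, 3, 4, 3, 3, 3, 2, 1, 1].
max_i inc[i]+dec[i]−1 = 9, with one witness 12, 33, 40, 39, 37, 35, 34, 3, 1.

9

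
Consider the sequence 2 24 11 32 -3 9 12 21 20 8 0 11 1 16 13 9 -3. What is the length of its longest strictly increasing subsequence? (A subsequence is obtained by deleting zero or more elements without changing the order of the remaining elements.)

Scanning left to right, the best length ending at each element is: 2→1, 24→2, 11→2, 32→3, -3→1, 9→2, 12→3, 21→4, 20→4, 8→2, 0→2, 11→3, 1→3, 16→4, 13→4, 9→4, -3→1.
So the longest increasing subsequence has length 4, e.g. 2, 11, 12, 21.

4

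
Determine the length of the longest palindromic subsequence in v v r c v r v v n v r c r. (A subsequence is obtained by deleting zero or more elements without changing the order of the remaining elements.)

9

One longest palindromic subsequence is rcrvnvrcr (positions 3,4,6,7,9,10,11,12,13); it reads the same forward and backward, and the interval DP gives dp[1][13] = 9.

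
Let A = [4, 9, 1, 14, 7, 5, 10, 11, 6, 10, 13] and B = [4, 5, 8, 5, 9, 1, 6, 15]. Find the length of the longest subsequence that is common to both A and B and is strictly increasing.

For each value that appears in both, track the longest common increasing run ending there.
The best achievable length is 3; one witness is 4, 5, 6 (A-positions 1,6,9, B-positions 1,2,7).

3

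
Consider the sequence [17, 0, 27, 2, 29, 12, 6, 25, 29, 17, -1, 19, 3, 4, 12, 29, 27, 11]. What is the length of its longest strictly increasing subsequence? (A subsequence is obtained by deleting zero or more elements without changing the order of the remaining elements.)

6

Scanning left to right, the best length ending at each element is: 17→1, 0→1, 27→2, 2→2, 29→3, 12→3, 6→3, 25→4, 29→5, 17→4, -1→1, 19→5, 3→3, 4→4, 12→5, 29→6, 27→6, 11→5.
So the longest increasing subsequence has length 6, e.g. 0, 2, 12, 17, 19, 29.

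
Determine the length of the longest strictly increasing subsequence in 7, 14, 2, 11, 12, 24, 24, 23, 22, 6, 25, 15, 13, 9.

Scanning left to right, the best length ending at each element is: 7→1, 14→2, 2→1, 11→2, 12→3, 24→4, 24→4, 23→4, 22→4, 6→2, 25→5, 15→4, 13→4, 9→3.
So the longest increasing subsequence has length 5, e.g. 7, 11, 12, 24, 25.

5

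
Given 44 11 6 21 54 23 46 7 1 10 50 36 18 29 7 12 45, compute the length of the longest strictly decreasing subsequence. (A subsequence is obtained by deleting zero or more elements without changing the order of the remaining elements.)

5

One longest decreasing subsequence is 54, 46, 36, 18, 7 (positions 5,7,12,13,15), of length 5; no longer one exists.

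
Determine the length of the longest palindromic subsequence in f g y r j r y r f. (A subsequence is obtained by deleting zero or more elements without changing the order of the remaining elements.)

One longest palindromic subsequence is fyrjryf (positions 1,3,4,5,6,7,9); it reads the same forward and backward, and the interval DP gives dp[1][9] = 7.

7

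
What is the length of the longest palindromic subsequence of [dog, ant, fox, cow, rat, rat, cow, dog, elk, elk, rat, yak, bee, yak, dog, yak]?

One longest palindromic subsequence is dog rat elk elk rat dog (positions 1,6,9,10,11,15); it reads the same forward and backward, and the interval DP gives dp[1][16] = 6.

6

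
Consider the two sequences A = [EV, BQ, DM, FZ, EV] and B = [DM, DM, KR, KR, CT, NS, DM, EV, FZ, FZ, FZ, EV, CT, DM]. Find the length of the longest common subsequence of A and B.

3

A longest common subsequence is EV, FZ, EV (length 3); the LCS DP confirms no longer common subsequence exists.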